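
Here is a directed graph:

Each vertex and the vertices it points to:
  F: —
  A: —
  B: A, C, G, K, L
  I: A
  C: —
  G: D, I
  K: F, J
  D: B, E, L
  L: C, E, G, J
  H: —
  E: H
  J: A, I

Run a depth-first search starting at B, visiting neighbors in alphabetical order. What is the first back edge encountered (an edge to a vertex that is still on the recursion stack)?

D->B

DFS from B (visiting neighbors in alphabetical order); mark gray on enter, black on exit:
B gray
  A gray
  A black
  C gray
  C black
  G gray
    D gray
      D→B: B is gray → back edge
First back edge: D → B.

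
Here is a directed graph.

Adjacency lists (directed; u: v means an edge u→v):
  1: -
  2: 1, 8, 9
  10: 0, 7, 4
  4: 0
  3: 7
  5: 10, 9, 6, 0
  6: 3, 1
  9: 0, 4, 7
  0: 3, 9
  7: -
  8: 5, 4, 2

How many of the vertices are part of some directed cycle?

5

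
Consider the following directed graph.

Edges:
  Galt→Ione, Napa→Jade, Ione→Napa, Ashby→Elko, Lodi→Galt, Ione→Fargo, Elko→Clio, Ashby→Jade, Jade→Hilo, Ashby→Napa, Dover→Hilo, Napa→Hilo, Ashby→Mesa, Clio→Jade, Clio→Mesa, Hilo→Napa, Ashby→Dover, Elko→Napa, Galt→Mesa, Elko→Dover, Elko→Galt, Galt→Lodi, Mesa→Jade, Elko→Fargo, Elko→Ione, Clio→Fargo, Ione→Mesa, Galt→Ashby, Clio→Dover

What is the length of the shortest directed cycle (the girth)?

For each vertex v, BFS finds the shortest path from v back to v.
The shortest such closed walk is Galt → Lodi → Galt, length 2.

2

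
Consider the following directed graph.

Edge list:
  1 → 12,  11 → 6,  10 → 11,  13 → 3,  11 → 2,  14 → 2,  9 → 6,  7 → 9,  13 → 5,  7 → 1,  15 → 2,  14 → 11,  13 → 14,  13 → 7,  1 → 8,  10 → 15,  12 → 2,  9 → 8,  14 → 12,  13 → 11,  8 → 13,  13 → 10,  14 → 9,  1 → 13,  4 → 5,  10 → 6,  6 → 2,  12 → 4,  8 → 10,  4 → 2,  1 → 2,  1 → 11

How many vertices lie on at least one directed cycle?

6

A vertex is on a directed cycle iff it belongs to a strongly connected component of size ≥ 2 (or has a self-loop).
The vertices on cycles are {1, 7, 8, 9, 13, 14} — 6 in total.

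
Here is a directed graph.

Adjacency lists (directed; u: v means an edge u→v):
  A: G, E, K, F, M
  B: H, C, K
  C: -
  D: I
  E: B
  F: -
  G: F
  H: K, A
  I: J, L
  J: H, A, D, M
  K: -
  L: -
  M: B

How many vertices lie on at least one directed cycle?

A vertex is on a directed cycle iff it belongs to a strongly connected component of size ≥ 2 (or has a self-loop).
The vertices on cycles are {A, B, D, E, H, I, J, M} — 8 in total.

8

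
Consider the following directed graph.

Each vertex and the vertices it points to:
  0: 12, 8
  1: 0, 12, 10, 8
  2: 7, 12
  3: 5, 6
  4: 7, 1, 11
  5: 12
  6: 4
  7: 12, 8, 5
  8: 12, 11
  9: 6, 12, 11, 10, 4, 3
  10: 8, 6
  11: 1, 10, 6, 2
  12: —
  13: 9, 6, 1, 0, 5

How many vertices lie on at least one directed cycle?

9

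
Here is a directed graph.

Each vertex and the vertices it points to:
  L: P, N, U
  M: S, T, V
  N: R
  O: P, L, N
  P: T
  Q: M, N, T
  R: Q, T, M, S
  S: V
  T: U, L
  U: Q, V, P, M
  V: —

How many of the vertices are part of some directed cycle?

8

A vertex is on a directed cycle iff it belongs to a strongly connected component of size ≥ 2 (or has a self-loop).
The vertices on cycles are {L, M, N, P, Q, R, T, U} — 8 in total.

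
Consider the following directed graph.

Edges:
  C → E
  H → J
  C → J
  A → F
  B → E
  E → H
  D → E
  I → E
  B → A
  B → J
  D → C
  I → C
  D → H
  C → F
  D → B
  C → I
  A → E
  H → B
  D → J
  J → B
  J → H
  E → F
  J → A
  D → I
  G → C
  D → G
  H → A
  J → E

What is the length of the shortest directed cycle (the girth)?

For each vertex v, BFS finds the shortest path from v back to v.
The shortest such closed walk is H → J → H, length 2.

2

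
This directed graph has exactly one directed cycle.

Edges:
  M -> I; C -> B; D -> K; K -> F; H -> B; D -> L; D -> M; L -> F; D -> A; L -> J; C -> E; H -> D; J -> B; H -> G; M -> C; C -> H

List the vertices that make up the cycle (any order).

C, D, H, M

DFS with gray/black marking from D:
D gray
  L gray
    J gray
      B gray
      B black
    J black
    F gray
    F black
  L black
  M gray
    I gray
    I black
    C gray
      C→B: B black — skip
      H gray
        G gray
        G black
        H→D: D is gray → back edge
Back edge closes the cycle D → M → C → H → D; its vertices are {C, D, H, M}.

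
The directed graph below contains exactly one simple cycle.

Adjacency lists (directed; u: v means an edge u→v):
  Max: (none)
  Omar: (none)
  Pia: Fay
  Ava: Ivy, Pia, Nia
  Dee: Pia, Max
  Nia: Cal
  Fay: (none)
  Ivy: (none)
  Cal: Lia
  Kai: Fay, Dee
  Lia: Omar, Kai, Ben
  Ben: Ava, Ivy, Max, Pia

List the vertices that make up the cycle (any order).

DFS with gray/black marking from Cal:
Cal gray
  Lia gray
    Omar gray
    Omar black
    Kai gray
      Fay gray
      Fay black
      Dee gray
        Pia gray
          Pia→Fay: Fay black — skip
        Pia black
        Max gray
        Max black
      Dee black
    Kai black
    Ben gray
      Ava gray
        Ivy gray
        Ivy black
        Ava→Pia: Pia black — skip
        Nia gray
          Nia→Cal: Cal is gray → back edge
Back edge closes the cycle Cal → Lia → Ben → Ava → Nia → Cal; its vertices are {Ava, Ben, Cal, Lia, Nia}.

Ava, Ben, Cal, Lia, Nia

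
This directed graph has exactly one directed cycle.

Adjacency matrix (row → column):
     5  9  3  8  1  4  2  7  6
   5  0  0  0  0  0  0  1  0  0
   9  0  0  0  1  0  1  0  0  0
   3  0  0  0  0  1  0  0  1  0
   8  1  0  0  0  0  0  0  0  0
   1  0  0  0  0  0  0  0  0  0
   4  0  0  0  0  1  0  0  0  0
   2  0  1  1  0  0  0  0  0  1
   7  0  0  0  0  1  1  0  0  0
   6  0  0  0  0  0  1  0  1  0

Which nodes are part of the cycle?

2, 5, 8, 9

DFS with gray/black marking from 2:
2 gray
  6 gray
    7 gray
      4 gray
        1 gray
        1 black
      4 black
      7→1: 1 black — skip
    7 black
    6→4: 4 black — skip
  6 black
  3 gray
    3→1: 1 black — skip
    3→7: 7 black — skip
  3 black
  9 gray
    9→4: 4 black — skip
    8 gray
      5 gray
        5→2: 2 is gray → back edge
Back edge closes the cycle 2 → 9 → 8 → 5 → 2; its vertices are {2, 5, 8, 9}.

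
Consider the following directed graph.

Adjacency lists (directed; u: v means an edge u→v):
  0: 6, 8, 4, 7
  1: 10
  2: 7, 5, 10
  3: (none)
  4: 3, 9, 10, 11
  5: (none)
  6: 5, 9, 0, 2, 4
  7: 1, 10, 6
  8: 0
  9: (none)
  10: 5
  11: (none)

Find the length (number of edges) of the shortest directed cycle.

2

For each vertex v, BFS finds the shortest path from v back to v.
The shortest such closed walk is 0 → 8 → 0, length 2.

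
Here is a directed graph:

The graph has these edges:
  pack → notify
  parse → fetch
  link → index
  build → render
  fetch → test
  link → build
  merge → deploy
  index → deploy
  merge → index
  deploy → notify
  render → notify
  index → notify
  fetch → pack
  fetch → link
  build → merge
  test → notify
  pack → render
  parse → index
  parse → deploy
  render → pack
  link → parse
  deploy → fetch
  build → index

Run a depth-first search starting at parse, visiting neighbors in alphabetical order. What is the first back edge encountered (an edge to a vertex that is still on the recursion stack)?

index→deploy

DFS from parse (visiting neighbors in alphabetical order); mark gray on enter, black on exit:
parse gray
  deploy gray
    fetch gray
      link gray
        build gray
          index gray
            index→deploy: deploy is gray → back edge
First back edge: index → deploy.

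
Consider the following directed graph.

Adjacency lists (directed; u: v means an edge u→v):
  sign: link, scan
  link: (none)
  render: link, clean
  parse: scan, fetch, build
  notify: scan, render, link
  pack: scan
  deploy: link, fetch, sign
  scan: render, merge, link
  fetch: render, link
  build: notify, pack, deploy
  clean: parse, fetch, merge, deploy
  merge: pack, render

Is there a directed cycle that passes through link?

link lies on a cycle iff there is a path from link back to itself.
Exploring from link, it never reaches itself; equivalently, its strongly connected component is a singleton.

No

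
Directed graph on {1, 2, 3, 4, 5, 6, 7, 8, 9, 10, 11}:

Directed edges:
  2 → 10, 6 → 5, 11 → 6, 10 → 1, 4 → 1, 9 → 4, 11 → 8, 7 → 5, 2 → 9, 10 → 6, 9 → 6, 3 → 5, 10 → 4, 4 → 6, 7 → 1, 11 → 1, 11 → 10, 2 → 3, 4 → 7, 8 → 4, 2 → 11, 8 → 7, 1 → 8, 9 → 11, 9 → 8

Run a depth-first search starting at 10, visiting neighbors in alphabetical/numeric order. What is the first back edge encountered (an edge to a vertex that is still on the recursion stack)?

4→1

DFS from 10 (visiting neighbors in alphabetical/numeric order); mark gray on enter, black on exit:
10 gray
  1 gray
    8 gray
      4 gray
        4→1: 1 is gray → back edge
First back edge: 4 → 1.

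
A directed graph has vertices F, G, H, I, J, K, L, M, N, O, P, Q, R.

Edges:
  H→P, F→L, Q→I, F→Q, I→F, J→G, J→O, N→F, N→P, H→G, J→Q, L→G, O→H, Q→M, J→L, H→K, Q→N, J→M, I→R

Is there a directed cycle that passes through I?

Yes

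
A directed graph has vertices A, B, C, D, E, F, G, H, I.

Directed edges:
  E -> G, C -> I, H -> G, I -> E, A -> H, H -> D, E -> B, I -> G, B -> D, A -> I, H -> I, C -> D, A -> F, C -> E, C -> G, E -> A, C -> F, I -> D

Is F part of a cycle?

F lies on a cycle iff there is a path from F back to itself.
Exploring from F, it never reaches itself; equivalently, its strongly connected component is a singleton.

No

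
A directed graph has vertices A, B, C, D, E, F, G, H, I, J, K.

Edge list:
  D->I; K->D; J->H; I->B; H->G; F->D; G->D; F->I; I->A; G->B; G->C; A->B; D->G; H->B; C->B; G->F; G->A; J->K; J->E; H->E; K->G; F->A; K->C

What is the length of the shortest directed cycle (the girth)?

For each vertex v, BFS finds the shortest path from v back to v.
The shortest such closed walk is G → D → G, length 2.

2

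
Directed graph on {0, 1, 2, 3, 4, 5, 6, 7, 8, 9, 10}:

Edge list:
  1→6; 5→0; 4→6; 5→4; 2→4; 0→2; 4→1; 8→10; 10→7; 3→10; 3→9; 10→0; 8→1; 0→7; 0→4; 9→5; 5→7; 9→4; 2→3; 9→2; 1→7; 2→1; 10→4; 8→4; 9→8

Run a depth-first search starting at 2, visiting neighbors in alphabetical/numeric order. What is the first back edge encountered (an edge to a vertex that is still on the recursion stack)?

9→2

DFS from 2 (visiting neighbors in alphabetical/numeric order); mark gray on enter, black on exit:
2 gray
  1 gray
    6 gray
    6 black
    7 gray
    7 black
  1 black
  3 gray
    9 gray
      9→2: 2 is gray → back edge
First back edge: 9 → 2.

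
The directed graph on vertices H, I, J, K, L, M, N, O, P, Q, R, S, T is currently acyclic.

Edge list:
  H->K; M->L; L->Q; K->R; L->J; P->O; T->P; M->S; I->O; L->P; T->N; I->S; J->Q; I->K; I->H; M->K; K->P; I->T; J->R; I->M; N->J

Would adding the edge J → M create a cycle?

Yes

Adding J→M creates a cycle iff M can already reach J.
Path from M: M → L → J.
So M → … → J → M is a cycle.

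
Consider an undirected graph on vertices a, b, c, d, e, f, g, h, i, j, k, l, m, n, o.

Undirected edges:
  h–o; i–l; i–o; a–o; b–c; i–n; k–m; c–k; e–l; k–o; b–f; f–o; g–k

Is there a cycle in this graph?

DFS, tracking each vertex's parent; an edge to a visited non-parent vertex closes a cycle.
Start from l:
visit l (parent –)
  visit i (parent l)
    visit o (parent i)
      visit k (parent o)
        visit g (parent k)
          g–k: parent, skip
        visit c (parent k)
          visit b (parent c)
            visit f (parent b)
              f–b: parent, skip
              f–o: o visited and ≠ parent → cycle
Cycle: o – k – c – b – f – o.

Yes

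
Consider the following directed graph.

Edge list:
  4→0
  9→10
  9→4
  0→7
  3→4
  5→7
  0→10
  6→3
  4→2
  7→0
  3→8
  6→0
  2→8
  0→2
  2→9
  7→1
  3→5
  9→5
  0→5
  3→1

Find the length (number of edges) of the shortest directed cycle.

2

For each vertex v, BFS finds the shortest path from v back to v.
The shortest such closed walk is 0 → 7 → 0, length 2.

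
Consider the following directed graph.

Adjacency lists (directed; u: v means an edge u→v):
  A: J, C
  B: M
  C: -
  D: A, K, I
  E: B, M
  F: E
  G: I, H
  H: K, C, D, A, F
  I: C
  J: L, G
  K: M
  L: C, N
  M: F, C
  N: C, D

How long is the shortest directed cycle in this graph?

3

For each vertex v, BFS finds the shortest path from v back to v.
The shortest such closed walk is F → E → M → F, length 3.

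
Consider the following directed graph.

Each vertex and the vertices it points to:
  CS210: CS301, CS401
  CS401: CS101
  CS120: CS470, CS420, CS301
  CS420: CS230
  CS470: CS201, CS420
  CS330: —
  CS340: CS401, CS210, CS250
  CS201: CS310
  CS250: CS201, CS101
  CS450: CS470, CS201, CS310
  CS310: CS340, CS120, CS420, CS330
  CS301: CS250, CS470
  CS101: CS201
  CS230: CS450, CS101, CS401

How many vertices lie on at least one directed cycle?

A vertex is on a directed cycle iff it belongs to a strongly connected component of size ≥ 2 (or has a self-loop).
The vertices on cycles are {CS101, CS120, CS201, CS210, CS230, CS250, CS301, CS310, CS340, CS401, CS420, CS450, CS470} — 13 in total.

13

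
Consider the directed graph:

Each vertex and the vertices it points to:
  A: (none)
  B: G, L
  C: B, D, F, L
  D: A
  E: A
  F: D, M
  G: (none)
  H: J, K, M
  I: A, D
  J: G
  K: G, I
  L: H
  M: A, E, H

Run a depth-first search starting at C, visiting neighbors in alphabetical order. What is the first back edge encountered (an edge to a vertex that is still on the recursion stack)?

M→H

DFS from C (visiting neighbors in alphabetical order); mark gray on enter, black on exit:
C gray
  B gray
    G gray
    G black
    L gray
      H gray
        J gray
          J→G: G black — skip
        J black
        K gray
          K→G: G black — skip
          I gray
            A gray
            A black
            D gray
              D→A: A black — skip
            D black
          I black
        K black
        M gray
          M→A: A black — skip
          E gray
            E→A: A black — skip
          E black
          M→H: H is gray → back edge
First back edge: M → H.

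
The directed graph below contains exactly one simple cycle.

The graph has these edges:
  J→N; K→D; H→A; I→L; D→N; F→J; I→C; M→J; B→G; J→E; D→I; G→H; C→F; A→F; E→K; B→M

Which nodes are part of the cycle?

C, D, E, F, I, J, K

DFS with gray/black marking from J:
J gray
  N gray
  N black
  E gray
    K gray
      D gray
        I gray
          L gray
          L black
          C gray
            F gray
              F→J: J is gray → back edge
Back edge closes the cycle J → E → K → D → I → C → F → J; its vertices are {C, D, E, F, I, J, K}.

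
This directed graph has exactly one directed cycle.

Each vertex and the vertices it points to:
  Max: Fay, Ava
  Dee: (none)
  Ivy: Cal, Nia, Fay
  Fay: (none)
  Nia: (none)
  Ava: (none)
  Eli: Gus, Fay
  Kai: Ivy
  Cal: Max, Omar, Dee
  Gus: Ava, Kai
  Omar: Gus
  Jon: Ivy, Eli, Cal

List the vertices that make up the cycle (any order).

Cal, Gus, Ivy, Kai, Omar

DFS with gray/black marking from Ivy:
Ivy gray
  Cal gray
    Max gray
      Fay gray
      Fay black
      Ava gray
      Ava black
    Max black
    Omar gray
      Gus gray
        Gus→Ava: Ava black — skip
        Kai gray
          Kai→Ivy: Ivy is gray → back edge
Back edge closes the cycle Ivy → Cal → Omar → Gus → Kai → Ivy; its vertices are {Cal, Gus, Ivy, Kai, Omar}.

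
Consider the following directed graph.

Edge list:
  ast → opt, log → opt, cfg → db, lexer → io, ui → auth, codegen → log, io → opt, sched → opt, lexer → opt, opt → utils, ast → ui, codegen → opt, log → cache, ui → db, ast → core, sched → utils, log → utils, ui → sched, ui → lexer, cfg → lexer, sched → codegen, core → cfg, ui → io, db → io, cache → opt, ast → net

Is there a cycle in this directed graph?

DFS with white/gray/black marking, starting from ui:
ui gray
  db gray
    io gray
      opt gray
        utils gray
        utils black
      opt black
    io black
  db black
  ui→io: io black — skip
  auth gray
  auth black
  lexer gray
    lexer→io: io black — skip
    lexer→opt: opt black — skip
  lexer black
  sched gray
    codegen gray
      codegen→opt: opt black — skip
      log gray
        cache gray
          cache→opt: opt black — skip
        cache black
        log→utils: utils black — skip
        log→opt: opt black — skip
      log black
    codegen black
    sched→utils: utils black — skip
    sched→opt: opt black — skip
  sched black
ui black
ast gray
  net gray
  net black
  core gray
    cfg gray
      cfg→lexer: lexer black — skip
      cfg→db: db black — skip
    cfg black
  core black
  ast→opt: opt black — skip
  ast→ui: ui black — skip
ast black
Every edge goes to a white or black vertex — no back edge, so the graph is acyclic.

No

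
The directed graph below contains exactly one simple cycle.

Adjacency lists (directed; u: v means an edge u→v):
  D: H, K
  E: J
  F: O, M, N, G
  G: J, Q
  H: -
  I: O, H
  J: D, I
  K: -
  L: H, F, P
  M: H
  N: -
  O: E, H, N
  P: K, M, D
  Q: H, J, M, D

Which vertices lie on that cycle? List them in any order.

E, I, J, O

DFS with gray/black marking from O:
O gray
  E gray
    J gray
      D gray
        H gray
        H black
        K gray
        K black
      D black
      I gray
        I→O: O is gray → back edge
Back edge closes the cycle O → E → J → I → O; its vertices are {E, I, J, O}.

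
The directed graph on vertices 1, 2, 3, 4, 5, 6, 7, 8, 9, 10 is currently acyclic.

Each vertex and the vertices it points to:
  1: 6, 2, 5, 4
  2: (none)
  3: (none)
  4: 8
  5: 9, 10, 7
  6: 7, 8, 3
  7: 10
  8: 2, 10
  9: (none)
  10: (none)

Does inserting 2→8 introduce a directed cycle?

Yes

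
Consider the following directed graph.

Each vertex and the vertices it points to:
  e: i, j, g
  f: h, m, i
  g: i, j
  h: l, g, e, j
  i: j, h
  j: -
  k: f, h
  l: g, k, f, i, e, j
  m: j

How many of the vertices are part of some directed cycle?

A vertex is on a directed cycle iff it belongs to a strongly connected component of size ≥ 2 (or has a self-loop).
The vertices on cycles are {e, f, g, h, i, k, l} — 7 in total.

7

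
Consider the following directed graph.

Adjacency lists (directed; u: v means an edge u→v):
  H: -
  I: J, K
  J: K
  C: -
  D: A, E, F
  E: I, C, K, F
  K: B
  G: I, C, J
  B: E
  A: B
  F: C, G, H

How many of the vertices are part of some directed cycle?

A vertex is on a directed cycle iff it belongs to a strongly connected component of size ≥ 2 (or has a self-loop).
The vertices on cycles are {B, E, F, G, I, J, K} — 7 in total.

7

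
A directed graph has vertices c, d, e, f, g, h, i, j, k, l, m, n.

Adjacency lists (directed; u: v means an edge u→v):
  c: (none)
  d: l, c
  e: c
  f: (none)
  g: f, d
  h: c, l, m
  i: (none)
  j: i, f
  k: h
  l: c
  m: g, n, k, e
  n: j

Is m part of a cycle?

Yes

m is on a cycle iff m can reach itself via ≥1 edge.
m → k → h → m — yes.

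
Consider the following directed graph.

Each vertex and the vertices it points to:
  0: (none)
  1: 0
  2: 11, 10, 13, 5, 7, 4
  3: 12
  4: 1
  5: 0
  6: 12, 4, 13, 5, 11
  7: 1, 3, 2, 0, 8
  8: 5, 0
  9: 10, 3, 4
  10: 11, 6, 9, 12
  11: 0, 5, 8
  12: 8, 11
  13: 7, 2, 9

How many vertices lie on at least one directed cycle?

6

A vertex is on a directed cycle iff it belongs to a strongly connected component of size ≥ 2 (or has a self-loop).
The vertices on cycles are {2, 6, 7, 9, 10, 13} — 6 in total.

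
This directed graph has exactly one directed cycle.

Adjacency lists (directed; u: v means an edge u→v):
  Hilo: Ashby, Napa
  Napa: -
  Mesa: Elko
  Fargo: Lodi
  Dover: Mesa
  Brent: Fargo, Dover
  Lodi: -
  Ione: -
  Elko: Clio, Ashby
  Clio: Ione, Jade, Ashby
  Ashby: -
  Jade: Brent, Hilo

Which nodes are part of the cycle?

Clio, Elko, Jade, Mesa, Brent, Dover

DFS with gray/black marking from Clio:
Clio gray
  Ione gray
  Ione black
  Jade gray
    Brent gray
      Fargo gray
        Lodi gray
        Lodi black
      Fargo black
      Dover gray
        Mesa gray
          Elko gray
            Elko→Clio: Clio is gray → back edge
Back edge closes the cycle Clio → Jade → Brent → Dover → Mesa → Elko → Clio; its vertices are {Clio, Elko, Jade, Mesa, Brent, Dover}.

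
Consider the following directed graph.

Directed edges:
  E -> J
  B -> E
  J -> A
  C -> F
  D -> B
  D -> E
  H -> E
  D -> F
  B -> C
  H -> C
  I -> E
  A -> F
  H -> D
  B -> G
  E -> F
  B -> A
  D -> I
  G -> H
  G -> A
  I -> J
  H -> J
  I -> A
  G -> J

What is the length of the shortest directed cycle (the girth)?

4

For each vertex v, BFS finds the shortest path from v back to v.
The shortest such closed walk is H → D → B → G → H, length 4.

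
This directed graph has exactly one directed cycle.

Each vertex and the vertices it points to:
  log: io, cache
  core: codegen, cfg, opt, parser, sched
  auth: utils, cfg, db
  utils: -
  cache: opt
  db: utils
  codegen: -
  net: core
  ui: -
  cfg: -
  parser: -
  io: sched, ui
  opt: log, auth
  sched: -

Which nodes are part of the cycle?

log, opt, cache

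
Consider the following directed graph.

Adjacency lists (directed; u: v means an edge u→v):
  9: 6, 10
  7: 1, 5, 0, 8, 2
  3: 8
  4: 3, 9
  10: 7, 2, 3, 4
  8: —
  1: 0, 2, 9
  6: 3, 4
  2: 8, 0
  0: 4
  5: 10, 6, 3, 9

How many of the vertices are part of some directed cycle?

9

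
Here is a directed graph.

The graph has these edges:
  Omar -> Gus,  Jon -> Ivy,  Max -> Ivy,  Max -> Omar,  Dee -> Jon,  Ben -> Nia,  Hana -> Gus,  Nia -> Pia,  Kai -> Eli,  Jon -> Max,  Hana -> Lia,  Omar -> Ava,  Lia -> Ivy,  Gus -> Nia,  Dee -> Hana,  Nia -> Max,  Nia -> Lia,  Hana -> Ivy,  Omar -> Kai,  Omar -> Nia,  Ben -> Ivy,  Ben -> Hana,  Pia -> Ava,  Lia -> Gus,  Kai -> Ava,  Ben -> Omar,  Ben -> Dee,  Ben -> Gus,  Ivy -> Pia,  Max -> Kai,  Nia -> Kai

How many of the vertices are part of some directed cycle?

5

A vertex is on a directed cycle iff it belongs to a strongly connected component of size ≥ 2 (or has a self-loop).
The vertices on cycles are {Gus, Lia, Max, Nia, Omar} — 5 in total.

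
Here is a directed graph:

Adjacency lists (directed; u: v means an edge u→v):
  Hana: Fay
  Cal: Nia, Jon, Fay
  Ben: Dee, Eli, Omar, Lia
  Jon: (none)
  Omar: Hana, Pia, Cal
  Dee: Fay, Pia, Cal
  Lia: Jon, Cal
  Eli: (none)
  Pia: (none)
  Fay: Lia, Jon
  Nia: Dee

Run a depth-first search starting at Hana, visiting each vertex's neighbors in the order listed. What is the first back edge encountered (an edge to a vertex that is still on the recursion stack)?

Dee->Fay

DFS from Hana (visiting each vertex's neighbors in the order listed); mark gray on enter, black on exit:
Hana gray
  Fay gray
    Lia gray
      Jon gray
      Jon black
      Cal gray
        Nia gray
          Dee gray
            Dee→Fay: Fay is gray → back edge
First back edge: Dee → Fay.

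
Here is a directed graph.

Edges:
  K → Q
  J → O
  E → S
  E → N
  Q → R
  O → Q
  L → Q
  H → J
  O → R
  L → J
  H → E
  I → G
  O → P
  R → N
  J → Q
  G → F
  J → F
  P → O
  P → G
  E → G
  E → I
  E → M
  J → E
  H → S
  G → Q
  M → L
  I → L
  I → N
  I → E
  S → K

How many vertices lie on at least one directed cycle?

7

A vertex is on a directed cycle iff it belongs to a strongly connected component of size ≥ 2 (or has a self-loop).
The vertices on cycles are {E, I, J, L, M, O, P} — 7 in total.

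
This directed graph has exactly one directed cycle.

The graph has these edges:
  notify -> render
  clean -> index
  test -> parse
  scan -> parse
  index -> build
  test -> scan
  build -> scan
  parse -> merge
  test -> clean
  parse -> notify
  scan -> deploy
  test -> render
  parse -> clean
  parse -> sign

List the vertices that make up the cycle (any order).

scan, build, clean, index, parse

DFS with gray/black marking from scan:
scan gray
  parse gray
    merge gray
    merge black
    sign gray
    sign black
    notify gray
      render gray
      render black
    notify black
    clean gray
      index gray
        build gray
          build→scan: scan is gray → back edge
Back edge closes the cycle scan → parse → clean → index → build → scan; its vertices are {scan, build, clean, index, parse}.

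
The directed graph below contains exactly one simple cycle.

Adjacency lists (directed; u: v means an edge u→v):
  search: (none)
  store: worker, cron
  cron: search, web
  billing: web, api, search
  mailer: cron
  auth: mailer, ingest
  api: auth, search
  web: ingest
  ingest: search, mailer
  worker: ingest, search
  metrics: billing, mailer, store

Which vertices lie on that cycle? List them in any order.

web, cron, ingest, mailer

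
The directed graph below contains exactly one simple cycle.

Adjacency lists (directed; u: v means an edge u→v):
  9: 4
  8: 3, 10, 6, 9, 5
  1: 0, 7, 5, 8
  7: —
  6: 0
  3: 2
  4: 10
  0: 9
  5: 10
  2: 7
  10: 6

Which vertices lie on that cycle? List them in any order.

DFS with gray/black marking from 6:
6 gray
  0 gray
    9 gray
      4 gray
        10 gray
          10→6: 6 is gray → back edge
Back edge closes the cycle 6 → 0 → 9 → 4 → 10 → 6; its vertices are {0, 4, 6, 9, 10}.

0, 4, 6, 9, 10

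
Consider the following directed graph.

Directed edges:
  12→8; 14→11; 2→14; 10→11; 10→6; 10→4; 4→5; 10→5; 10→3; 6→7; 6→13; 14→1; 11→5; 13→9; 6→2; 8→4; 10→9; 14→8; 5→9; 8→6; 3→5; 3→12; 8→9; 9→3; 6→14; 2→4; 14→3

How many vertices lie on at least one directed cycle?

11

A vertex is on a directed cycle iff it belongs to a strongly connected component of size ≥ 2 (or has a self-loop).
The vertices on cycles are {2, 3, 4, 5, 6, 8, 9, 11, 12, 13, 14} — 11 in total.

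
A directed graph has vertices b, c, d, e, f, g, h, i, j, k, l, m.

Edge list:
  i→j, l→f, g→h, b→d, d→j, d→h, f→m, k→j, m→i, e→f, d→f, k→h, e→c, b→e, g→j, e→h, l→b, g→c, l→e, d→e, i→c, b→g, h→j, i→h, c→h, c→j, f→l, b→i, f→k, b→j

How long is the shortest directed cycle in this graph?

2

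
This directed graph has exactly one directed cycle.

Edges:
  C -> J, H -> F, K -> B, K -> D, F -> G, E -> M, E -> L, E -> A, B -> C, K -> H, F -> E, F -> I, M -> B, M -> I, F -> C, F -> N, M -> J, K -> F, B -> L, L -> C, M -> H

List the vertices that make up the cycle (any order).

E, F, H, M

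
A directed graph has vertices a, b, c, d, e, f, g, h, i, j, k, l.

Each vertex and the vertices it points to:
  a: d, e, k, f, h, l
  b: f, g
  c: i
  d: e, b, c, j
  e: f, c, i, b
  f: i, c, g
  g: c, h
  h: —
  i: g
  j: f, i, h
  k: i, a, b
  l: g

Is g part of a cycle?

Yes

g is on a cycle iff g can reach itself via ≥1 edge.
g → c → i → g — yes.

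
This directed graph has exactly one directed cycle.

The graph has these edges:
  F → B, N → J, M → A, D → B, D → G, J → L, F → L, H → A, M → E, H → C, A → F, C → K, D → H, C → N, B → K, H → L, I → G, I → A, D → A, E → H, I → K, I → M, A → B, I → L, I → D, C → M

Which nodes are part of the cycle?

DFS with gray/black marking from M:
M gray
  A gray
    F gray
      L gray
      L black
      B gray
        K gray
        K black
      B black
    F black
    A→B: B black — skip
  A black
  E gray
    H gray
      H→L: L black — skip
      C gray
        C→M: M is gray → back edge
Back edge closes the cycle M → E → H → C → M; its vertices are {C, E, H, M}.

C, E, H, M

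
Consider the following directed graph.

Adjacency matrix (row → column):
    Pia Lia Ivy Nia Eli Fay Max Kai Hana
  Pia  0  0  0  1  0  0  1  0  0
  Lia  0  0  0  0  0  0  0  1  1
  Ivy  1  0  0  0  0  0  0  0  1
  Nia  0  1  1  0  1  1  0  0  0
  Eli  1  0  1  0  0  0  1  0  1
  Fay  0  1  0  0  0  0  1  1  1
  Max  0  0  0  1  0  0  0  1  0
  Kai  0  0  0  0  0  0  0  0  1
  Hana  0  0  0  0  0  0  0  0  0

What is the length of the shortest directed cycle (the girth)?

For each vertex v, BFS finds the shortest path from v back to v.
The shortest such closed walk is Nia → Fay → Max → Nia, length 3.

3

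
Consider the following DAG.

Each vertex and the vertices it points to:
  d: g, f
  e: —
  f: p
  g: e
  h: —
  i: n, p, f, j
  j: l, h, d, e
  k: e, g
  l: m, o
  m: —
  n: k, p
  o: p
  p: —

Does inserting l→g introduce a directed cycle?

Adding l→g creates a cycle iff g can already reach l.
Explore from g: no path reaches l. The graph stays acyclic.

No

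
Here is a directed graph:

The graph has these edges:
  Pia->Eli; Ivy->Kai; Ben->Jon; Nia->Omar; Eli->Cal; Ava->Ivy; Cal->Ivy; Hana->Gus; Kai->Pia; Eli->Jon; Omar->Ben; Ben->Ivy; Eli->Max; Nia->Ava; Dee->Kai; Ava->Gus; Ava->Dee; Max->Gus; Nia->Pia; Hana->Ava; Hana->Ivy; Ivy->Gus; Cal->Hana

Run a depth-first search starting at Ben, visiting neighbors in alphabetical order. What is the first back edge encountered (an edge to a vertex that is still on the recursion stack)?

Dee→Kai

DFS from Ben (visiting neighbors in alphabetical order); mark gray on enter, black on exit:
Ben gray
  Ivy gray
    Gus gray
    Gus black
    Kai gray
      Pia gray
        Eli gray
          Cal gray
            Hana gray
              Ava gray
                Dee gray
                  Dee→Kai: Kai is gray → back edge
First back edge: Dee → Kai.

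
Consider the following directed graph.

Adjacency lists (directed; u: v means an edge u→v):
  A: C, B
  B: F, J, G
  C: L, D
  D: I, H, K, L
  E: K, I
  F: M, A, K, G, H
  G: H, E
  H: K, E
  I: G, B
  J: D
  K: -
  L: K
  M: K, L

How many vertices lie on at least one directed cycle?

10

A vertex is on a directed cycle iff it belongs to a strongly connected component of size ≥ 2 (or has a self-loop).
The vertices on cycles are {A, B, C, D, E, F, G, H, I, J} — 10 in total.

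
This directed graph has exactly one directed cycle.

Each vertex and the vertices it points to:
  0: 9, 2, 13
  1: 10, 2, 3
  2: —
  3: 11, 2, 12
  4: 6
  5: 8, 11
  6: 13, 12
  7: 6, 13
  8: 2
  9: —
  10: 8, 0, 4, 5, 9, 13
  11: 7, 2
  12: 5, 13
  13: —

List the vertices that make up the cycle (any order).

5, 6, 7, 11, 12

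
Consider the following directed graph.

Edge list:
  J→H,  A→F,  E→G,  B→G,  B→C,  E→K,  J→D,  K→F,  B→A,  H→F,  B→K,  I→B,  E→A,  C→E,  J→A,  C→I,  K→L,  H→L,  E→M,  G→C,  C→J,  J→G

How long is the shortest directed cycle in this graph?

For each vertex v, BFS finds the shortest path from v back to v.
The shortest such closed walk is B → C → I → B, length 3.

3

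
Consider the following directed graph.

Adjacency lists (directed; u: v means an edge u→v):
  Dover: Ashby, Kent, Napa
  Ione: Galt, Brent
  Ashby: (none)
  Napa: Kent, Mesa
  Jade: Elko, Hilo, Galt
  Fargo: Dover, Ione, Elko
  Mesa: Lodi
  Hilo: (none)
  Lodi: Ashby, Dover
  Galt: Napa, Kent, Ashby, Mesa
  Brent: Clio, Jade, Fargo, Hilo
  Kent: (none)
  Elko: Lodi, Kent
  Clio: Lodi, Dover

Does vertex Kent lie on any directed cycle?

No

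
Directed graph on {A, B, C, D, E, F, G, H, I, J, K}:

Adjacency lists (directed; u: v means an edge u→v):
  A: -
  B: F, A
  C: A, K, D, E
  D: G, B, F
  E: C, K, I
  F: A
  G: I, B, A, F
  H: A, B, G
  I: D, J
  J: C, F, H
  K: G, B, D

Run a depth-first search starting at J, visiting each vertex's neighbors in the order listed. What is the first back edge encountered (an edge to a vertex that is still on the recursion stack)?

DFS from J (visiting each vertex's neighbors in the order listed); mark gray on enter, black on exit:
J gray
  C gray
    A gray
    A black
    K gray
      G gray
        I gray
          D gray
            D→G: G is gray → back edge
First back edge: D → G.

D→G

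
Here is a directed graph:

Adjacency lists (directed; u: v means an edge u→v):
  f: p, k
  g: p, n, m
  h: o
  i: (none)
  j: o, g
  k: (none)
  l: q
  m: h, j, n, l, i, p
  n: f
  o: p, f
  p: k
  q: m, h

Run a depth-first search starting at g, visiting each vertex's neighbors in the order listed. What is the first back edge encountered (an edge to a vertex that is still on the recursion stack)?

j→g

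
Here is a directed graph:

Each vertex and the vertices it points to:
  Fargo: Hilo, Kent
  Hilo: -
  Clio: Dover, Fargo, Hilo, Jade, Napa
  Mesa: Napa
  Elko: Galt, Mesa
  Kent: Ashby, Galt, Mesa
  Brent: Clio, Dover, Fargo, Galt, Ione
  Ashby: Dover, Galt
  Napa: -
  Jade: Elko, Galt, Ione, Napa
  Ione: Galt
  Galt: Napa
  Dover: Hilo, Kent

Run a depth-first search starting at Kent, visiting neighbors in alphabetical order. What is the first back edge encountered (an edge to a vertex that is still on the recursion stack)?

Dover->Kent

DFS from Kent (visiting neighbors in alphabetical order); mark gray on enter, black on exit:
Kent gray
  Ashby gray
    Dover gray
      Hilo gray
      Hilo black
      Dover→Kent: Kent is gray → back edge
First back edge: Dover → Kent.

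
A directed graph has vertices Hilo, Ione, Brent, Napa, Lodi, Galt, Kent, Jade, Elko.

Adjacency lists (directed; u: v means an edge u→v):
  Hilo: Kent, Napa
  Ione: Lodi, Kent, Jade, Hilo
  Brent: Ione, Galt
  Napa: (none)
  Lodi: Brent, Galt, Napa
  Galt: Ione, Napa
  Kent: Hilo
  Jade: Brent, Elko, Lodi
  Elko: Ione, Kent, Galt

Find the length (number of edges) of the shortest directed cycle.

For each vertex v, BFS finds the shortest path from v back to v.
The shortest such closed walk is Kent → Hilo → Kent, length 2.

2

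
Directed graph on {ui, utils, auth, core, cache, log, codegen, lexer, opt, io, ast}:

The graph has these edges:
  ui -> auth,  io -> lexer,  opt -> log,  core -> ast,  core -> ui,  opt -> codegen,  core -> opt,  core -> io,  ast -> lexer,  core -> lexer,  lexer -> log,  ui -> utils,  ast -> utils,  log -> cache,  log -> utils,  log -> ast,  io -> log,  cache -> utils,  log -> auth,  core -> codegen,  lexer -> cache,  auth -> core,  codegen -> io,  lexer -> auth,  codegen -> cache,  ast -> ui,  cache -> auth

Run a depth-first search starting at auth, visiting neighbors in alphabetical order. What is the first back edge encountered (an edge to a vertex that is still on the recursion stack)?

lexer→auth

DFS from auth (visiting neighbors in alphabetical order); mark gray on enter, black on exit:
auth gray
  core gray
    ast gray
      lexer gray
        lexer→auth: auth is gray → back edge
First back edge: lexer → auth.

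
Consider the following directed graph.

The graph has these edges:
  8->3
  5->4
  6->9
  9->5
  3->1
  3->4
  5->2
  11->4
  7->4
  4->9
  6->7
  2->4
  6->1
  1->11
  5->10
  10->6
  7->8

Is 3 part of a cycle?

3 is on a cycle iff 3 can reach itself via ≥1 edge.
3 → 4 → 9 → 5 → 10 → 6 → 7 → 8 → 3 — yes.

Yes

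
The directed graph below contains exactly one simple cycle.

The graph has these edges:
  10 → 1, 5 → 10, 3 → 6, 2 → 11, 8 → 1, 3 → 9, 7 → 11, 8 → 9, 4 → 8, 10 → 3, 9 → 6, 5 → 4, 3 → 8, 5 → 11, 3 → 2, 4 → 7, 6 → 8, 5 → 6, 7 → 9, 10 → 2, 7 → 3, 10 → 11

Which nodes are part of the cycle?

DFS with gray/black marking from 8:
8 gray
  1 gray
  1 black
  9 gray
    6 gray
      6→8: 8 is gray → back edge
Back edge closes the cycle 8 → 9 → 6 → 8; its vertices are {6, 8, 9}.

6, 8, 9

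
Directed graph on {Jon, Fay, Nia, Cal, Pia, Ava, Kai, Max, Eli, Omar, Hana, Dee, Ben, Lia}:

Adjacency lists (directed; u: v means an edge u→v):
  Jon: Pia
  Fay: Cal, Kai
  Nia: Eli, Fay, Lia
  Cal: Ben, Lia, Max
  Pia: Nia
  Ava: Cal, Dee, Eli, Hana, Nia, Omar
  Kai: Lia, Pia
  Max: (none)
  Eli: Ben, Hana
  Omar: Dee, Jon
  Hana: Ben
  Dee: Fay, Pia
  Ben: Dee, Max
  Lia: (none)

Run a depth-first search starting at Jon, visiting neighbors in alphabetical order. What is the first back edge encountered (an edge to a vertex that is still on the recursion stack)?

Cal->Ben

DFS from Jon (visiting neighbors in alphabetical order); mark gray on enter, black on exit:
Jon gray
  Pia gray
    Nia gray
      Eli gray
        Ben gray
          Dee gray
            Fay gray
              Cal gray
                Cal→Ben: Ben is gray → back edge
First back edge: Cal → Ben.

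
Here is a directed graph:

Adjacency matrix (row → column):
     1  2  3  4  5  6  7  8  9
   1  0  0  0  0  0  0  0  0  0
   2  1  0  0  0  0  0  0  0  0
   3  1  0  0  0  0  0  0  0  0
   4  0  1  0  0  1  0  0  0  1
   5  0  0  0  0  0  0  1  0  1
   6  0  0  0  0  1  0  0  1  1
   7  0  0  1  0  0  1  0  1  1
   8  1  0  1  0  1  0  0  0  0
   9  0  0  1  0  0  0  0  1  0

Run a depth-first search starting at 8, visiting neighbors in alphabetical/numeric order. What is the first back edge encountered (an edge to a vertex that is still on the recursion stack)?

DFS from 8 (visiting neighbors in alphabetical/numeric order); mark gray on enter, black on exit:
8 gray
  1 gray
  1 black
  3 gray
    3→1: 1 black — skip
  3 black
  5 gray
    7 gray
      7→3: 3 black — skip
      6 gray
        6→5: 5 is gray → back edge
First back edge: 6 → 5.

6→5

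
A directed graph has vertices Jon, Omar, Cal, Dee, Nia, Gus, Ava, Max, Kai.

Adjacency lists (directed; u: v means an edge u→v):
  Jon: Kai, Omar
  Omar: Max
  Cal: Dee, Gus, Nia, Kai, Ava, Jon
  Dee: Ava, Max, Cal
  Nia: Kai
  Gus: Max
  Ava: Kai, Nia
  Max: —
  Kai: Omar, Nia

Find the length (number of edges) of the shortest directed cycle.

For each vertex v, BFS finds the shortest path from v back to v.
The shortest such closed walk is Cal → Dee → Cal, length 2.

2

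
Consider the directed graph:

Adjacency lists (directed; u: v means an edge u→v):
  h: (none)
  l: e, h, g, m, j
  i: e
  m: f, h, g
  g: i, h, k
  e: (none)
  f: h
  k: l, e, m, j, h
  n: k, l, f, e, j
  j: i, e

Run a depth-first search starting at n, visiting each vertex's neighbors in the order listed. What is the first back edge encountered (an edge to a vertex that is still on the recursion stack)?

g->k

DFS from n (visiting each vertex's neighbors in the order listed); mark gray on enter, black on exit:
n gray
  k gray
    l gray
      e gray
      e black
      h gray
      h black
      g gray
        i gray
          i→e: e black — skip
        i black
        g→h: h black — skip
        g→k: k is gray → back edge
First back edge: g → k.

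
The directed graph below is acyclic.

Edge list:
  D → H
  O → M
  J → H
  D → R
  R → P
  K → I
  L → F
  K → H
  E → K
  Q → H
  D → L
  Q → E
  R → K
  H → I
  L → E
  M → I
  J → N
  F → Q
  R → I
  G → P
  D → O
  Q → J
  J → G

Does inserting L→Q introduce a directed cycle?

No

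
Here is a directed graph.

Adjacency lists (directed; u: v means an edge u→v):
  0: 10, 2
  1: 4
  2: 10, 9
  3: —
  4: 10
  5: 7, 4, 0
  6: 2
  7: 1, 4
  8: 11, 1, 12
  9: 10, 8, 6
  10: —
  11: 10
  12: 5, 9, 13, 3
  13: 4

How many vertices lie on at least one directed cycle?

A vertex is on a directed cycle iff it belongs to a strongly connected component of size ≥ 2 (or has a self-loop).
The vertices on cycles are {0, 2, 5, 6, 8, 9, 12} — 7 in total.

7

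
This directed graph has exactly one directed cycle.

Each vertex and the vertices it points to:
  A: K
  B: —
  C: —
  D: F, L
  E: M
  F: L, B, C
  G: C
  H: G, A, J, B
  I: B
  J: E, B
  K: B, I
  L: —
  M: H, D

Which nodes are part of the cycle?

E, H, J, M

DFS with gray/black marking from M:
M gray
  H gray
    G gray
      C gray
      C black
    G black
    A gray
      K gray
        B gray
        B black
        I gray
          I→B: B black — skip
        I black
      K black
    A black
    J gray
      E gray
        E→M: M is gray → back edge
Back edge closes the cycle M → H → J → E → M; its vertices are {E, H, J, M}.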